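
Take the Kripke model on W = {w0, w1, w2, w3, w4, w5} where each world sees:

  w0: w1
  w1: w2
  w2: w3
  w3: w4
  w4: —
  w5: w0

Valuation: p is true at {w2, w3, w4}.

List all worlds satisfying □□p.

{w0, w1, w2, w3, w4}

w0: successors {w1}; □p there: w1:T. ✓
w1: successors {w2}; □p there: w2:T. ✓
w2: successors {w3}; □p there: w3:T. ✓
w3: successors {w4}; □p there: w4:T. ✓
w4: no successors, so □□p holds vacuously. ✓
w5: successors {w0}; □p there: w0:F. ✗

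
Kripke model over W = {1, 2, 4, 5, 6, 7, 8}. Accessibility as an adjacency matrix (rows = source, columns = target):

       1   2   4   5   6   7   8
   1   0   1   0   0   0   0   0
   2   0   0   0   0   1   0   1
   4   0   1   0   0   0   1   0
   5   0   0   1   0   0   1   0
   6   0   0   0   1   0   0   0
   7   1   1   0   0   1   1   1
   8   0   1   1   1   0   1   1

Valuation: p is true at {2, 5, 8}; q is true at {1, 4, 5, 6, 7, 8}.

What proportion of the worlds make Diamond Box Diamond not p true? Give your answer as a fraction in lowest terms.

1: successors {2}; Box Diamond not p there: 2:F. ✗
2: successors {6, 8}; Box Diamond not p there: 6:T, 8:T. ✓
4: successors {2, 7}; Box Diamond not p there: 2:F, 7:F. ✗
5: successors {4, 7}; Box Diamond not p there: 4:T, 7:F. ✓
6: successors {5}; Box Diamond not p there: 5:T. ✓
7: successors {1, 2, 6, 7, 8}; Box Diamond not p there: 1:T, 2:F, 6:T, 7:F, 8:T. ✓
8: successors {2, 4, 5, 7, 8}; Box Diamond not p there: 2:F, 4:T, 5:T, 7:F, 8:T. ✓
That's 5 of 7 worlds, so 5/7.

5/7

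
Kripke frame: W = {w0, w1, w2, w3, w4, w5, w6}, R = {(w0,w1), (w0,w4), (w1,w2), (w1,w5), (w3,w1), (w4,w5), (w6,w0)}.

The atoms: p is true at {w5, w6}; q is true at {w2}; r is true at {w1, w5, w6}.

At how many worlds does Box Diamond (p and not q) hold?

4

w0: successors {w1, w4}; Diamond (p and not q) there: w1:T, w4:T. ✓
w1: successors {w2, w5}; Diamond (p and not q) there: w2:F, w5:F. ✗
w2: no successors, so Box Diamond (p and not q) holds vacuously. ✓
w3: successors {w1}; Diamond (p and not q) there: w1:T. ✓
w4: successors {w5}; Diamond (p and not q) there: w5:F. ✗
w5: no successors, so Box Diamond (p and not q) holds vacuously. ✓
w6: successors {w0}; Diamond (p and not q) there: w0:F. ✗
Satisfying worlds: {w0, w2, w3, w5}.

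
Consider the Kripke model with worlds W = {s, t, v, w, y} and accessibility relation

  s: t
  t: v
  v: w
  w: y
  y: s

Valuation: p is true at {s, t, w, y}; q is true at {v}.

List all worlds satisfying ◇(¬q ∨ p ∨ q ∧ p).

{s, v, w, y}

s: successors {t}; ¬q ∨ p ∨ q ∧ p there: t:T. ✓
t: successors {v}; ¬q ∨ p ∨ q ∧ p there: v:F. ✗
v: successors {w}; ¬q ∨ p ∨ q ∧ p there: w:T. ✓
w: successors {y}; ¬q ∨ p ∨ q ∧ p there: y:T. ✓
y: successors {s}; ¬q ∨ p ∨ q ∧ p there: s:T. ✓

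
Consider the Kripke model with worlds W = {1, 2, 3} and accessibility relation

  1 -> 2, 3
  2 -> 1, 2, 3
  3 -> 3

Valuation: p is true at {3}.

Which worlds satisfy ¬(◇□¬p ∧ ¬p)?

{1, 2, 3}

1: ◇□¬p ∧ ¬p is F. ✓
2: ◇□¬p ∧ ¬p is F. ✓
3: ◇□¬p ∧ ¬p is F. ✓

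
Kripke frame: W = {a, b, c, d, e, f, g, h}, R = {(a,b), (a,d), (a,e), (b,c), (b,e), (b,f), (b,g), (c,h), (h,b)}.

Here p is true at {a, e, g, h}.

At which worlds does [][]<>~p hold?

{b, c, d, e, f, g}

a: successors {b, d, e}; []<>~p there: b:F, d:T, e:T. ✗
b: successors {c, e, f, g}; []<>~p there: c:T, e:T, f:T, g:T. ✓
c: successors {h}; []<>~p there: h:T. ✓
d: no successors, so [][]<>~p holds vacuously. ✓
e: no successors, so [][]<>~p holds vacuously. ✓
f: no successors, so [][]<>~p holds vacuously. ✓
g: no successors, so [][]<>~p holds vacuously. ✓
h: successors {b}; []<>~p there: b:F. ✗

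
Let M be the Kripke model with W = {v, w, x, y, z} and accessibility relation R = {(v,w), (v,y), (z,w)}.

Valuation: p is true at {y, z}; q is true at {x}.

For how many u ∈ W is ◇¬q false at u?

3

v: successors {w, y}; ¬q there: w:T, y:T. ✓
w: no successors, so ◇¬q fails. ✗
x: no successors, so ◇¬q fails. ✗
y: no successors, so ◇¬q fails. ✗
z: successors {w}; ¬q there: w:T. ✓
Satisfying worlds: {v, z}.
So ◇¬q fails at the other 3 worlds.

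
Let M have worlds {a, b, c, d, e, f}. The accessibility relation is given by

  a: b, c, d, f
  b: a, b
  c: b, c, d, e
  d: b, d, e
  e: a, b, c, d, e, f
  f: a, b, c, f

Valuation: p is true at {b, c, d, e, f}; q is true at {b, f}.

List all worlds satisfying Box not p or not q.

{a, c, d, e}

a: Box not p is F, not q is T. ✓
b: Box not p is F, not q is F. ✗
c: Box not p is F, not q is T. ✓
d: Box not p is F, not q is T. ✓
e: Box not p is F, not q is T. ✓
f: Box not p is F, not q is F. ✗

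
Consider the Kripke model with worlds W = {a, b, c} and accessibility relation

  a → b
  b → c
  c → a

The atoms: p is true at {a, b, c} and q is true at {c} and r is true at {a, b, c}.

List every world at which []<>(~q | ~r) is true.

a: successors {b}; <>(~q | ~r) there: b:F. ✗
b: successors {c}; <>(~q | ~r) there: c:T. ✓
c: successors {a}; <>(~q | ~r) there: a:T. ✓

{b, c}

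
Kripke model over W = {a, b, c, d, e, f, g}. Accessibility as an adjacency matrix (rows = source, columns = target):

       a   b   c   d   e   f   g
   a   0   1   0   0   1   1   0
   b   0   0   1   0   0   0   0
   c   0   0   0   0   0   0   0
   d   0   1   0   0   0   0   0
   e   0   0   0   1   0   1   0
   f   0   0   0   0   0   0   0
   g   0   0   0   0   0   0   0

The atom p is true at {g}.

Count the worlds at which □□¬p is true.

a: successors {b, e, f}; □¬p there: b:T, e:T, f:T. ✓
b: successors {c}; □¬p there: c:T. ✓
c: no successors, so □□¬p holds vacuously. ✓
d: successors {b}; □¬p there: b:T. ✓
e: successors {d, f}; □¬p there: d:T, f:T. ✓
f: no successors, so □□¬p holds vacuously. ✓
g: no successors, so □□¬p holds vacuously. ✓
Satisfying worlds: {a, b, c, d, e, f, g}.

7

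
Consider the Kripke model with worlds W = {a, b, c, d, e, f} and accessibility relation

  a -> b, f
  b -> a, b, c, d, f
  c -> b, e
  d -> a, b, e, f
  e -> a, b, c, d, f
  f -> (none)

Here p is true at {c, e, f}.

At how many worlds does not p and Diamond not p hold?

a: not p is T, Diamond not p is T. ✓
b: not p is T, Diamond not p is T. ✓
c: not p is F, Diamond not p is T. ✗
d: not p is T, Diamond not p is T. ✓
e: not p is F, Diamond not p is T. ✗
f: not p is F, Diamond not p is F. ✗
Satisfying worlds: {a, b, d}.

3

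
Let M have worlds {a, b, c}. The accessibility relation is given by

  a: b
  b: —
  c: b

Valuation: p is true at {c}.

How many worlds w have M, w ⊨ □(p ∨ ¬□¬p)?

a: successors {b}; p ∨ ¬□¬p there: b:F. ✗
b: no successors, so □(p ∨ ¬□¬p) holds vacuously. ✓
c: successors {b}; p ∨ ¬□¬p there: b:F. ✗
Satisfying worlds: {b}.

1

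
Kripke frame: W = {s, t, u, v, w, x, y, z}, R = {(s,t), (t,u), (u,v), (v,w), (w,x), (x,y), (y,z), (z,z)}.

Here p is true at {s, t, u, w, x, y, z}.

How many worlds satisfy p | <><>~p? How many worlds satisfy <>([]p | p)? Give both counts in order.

7 and 8

For p | <><>~p:
s: p is T, <><>~p is F. ✓
t: p is T, <><>~p is T. ✓
u: p is T, <><>~p is F. ✓
v: p is F, <><>~p is F. ✗
w: p is T, <><>~p is F. ✓
x: p is T, <><>~p is F. ✓
y: p is T, <><>~p is F. ✓
z: p is T, <><>~p is F. ✓
— 7 worlds.
For <>([]p | p):
s: successors {t}; []p | p there: t:T. ✓
t: successors {u}; []p | p there: u:T. ✓
u: successors {v}; []p | p there: v:T. ✓
v: successors {w}; []p | p there: w:T. ✓
w: successors {x}; []p | p there: x:T. ✓
x: successors {y}; []p | p there: y:T. ✓
y: successors {z}; []p | p there: z:T. ✓
z: successors {z}; []p | p there: z:T. ✓
— 8 worlds.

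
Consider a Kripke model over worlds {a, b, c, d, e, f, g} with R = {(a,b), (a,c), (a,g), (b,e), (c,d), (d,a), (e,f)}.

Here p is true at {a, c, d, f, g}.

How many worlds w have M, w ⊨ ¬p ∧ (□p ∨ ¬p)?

a: ¬p is F, □p ∨ ¬p is F. ✗
b: ¬p is T, □p ∨ ¬p is T. ✓
c: ¬p is F, □p ∨ ¬p is T. ✗
d: ¬p is F, □p ∨ ¬p is T. ✗
e: ¬p is T, □p ∨ ¬p is T. ✓
f: ¬p is F, □p ∨ ¬p is T. ✗
g: ¬p is F, □p ∨ ¬p is T. ✗
Satisfying worlds: {b, e}.

2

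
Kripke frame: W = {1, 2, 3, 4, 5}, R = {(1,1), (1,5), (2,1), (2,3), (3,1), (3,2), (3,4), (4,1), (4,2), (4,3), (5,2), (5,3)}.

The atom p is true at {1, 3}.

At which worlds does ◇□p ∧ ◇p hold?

{3, 4, 5}

1: ◇□p is F, ◇p is T. ✗
2: ◇□p is F, ◇p is T. ✗
3: ◇□p is T, ◇p is T. ✓
4: ◇□p is T, ◇p is T. ✓
5: ◇□p is T, ◇p is T. ✓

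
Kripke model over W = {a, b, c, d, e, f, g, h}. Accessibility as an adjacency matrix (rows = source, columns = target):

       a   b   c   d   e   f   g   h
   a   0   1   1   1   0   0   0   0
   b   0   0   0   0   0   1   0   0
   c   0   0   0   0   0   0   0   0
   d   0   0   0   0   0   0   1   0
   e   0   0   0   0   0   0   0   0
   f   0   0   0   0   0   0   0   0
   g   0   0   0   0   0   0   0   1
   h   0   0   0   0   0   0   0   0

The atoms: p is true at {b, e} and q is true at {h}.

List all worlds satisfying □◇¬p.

{c, d, e, f, h}

a: successors {b, c, d}; ◇¬p there: b:T, c:F, d:T. ✗
b: successors {f}; ◇¬p there: f:F. ✗
c: no successors, so □◇¬p holds vacuously. ✓
d: successors {g}; ◇¬p there: g:T. ✓
e: no successors, so □◇¬p holds vacuously. ✓
f: no successors, so □◇¬p holds vacuously. ✓
g: successors {h}; ◇¬p there: h:F. ✗
h: no successors, so □◇¬p holds vacuously. ✓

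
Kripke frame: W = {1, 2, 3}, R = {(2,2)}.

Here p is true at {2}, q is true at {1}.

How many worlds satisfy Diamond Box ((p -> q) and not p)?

1: no successors, so Diamond Box ((p -> q) and not p) fails. ✗
2: successors {2}; Box ((p -> q) and not p) there: 2:F. ✗
3: no successors, so Diamond Box ((p -> q) and not p) fails. ✗
Satisfying worlds: ∅.

0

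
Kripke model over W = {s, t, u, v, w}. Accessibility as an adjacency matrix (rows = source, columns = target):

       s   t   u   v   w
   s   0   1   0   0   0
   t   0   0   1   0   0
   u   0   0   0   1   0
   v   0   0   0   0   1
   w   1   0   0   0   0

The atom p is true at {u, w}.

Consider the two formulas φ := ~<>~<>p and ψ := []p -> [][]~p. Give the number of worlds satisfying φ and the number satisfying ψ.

2 and 5

For ~<>~<>p:
s: <>~<>p is F. ✓
t: <>~<>p is T. ✗
u: <>~<>p is F. ✓
v: <>~<>p is T. ✗
w: <>~<>p is T. ✗
— 2 worlds.
For []p -> [][]~p:
s: []p is F, [][]~p is F. ✓
t: []p is T, [][]~p is T. ✓
u: []p is F, [][]~p is F. ✓
v: []p is T, [][]~p is T. ✓
w: []p is F, [][]~p is T. ✓
— 5 worlds.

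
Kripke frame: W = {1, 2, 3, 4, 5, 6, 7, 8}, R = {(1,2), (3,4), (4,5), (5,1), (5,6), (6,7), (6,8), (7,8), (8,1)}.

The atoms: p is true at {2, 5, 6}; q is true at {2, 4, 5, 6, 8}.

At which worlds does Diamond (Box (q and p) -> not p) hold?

1: successors {2}; Box (q and p) -> not p there: 2:F. ✗
2: no successors, so Diamond (Box (q and p) -> not p) fails. ✗
3: successors {4}; Box (q and p) -> not p there: 4:T. ✓
4: successors {5}; Box (q and p) -> not p there: 5:T. ✓
5: successors {1, 6}; Box (q and p) -> not p there: 1:T, 6:T. ✓
6: successors {7, 8}; Box (q and p) -> not p there: 7:T, 8:T. ✓
7: successors {8}; Box (q and p) -> not p there: 8:T. ✓
8: successors {1}; Box (q and p) -> not p there: 1:T. ✓

{3, 4, 5, 6, 7, 8}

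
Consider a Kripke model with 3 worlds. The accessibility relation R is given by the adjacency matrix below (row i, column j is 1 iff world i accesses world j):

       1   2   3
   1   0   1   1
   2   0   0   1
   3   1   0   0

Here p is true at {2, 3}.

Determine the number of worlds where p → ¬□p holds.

2

1: p is F, ¬□p is F. ✓
2: p is T, ¬□p is F. ✗
3: p is T, ¬□p is T. ✓
Satisfying worlds: {1, 3}.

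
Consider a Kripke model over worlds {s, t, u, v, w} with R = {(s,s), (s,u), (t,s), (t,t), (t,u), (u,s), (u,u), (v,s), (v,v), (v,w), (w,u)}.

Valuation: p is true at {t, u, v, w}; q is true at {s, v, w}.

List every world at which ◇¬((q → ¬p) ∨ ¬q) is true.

s: successors {s, u}; ¬((q → ¬p) ∨ ¬q) there: s:F, u:F. ✗
t: successors {s, t, u}; ¬((q → ¬p) ∨ ¬q) there: s:F, t:F, u:F. ✗
u: successors {s, u}; ¬((q → ¬p) ∨ ¬q) there: s:F, u:F. ✗
v: successors {s, v, w}; ¬((q → ¬p) ∨ ¬q) there: s:F, v:T, w:T. ✓
w: successors {u}; ¬((q → ¬p) ∨ ¬q) there: u:F. ✗

{v}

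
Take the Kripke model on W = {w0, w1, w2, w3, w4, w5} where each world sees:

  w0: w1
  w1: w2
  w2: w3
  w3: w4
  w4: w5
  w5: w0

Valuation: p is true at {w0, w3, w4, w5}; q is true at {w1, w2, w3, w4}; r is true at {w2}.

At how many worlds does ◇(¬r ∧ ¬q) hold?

2

w0: successors {w1}; ¬r ∧ ¬q there: w1:F. ✗
w1: successors {w2}; ¬r ∧ ¬q there: w2:F. ✗
w2: successors {w3}; ¬r ∧ ¬q there: w3:F. ✗
w3: successors {w4}; ¬r ∧ ¬q there: w4:F. ✗
w4: successors {w5}; ¬r ∧ ¬q there: w5:T. ✓
w5: successors {w0}; ¬r ∧ ¬q there: w0:T. ✓
Satisfying worlds: {w4, w5}.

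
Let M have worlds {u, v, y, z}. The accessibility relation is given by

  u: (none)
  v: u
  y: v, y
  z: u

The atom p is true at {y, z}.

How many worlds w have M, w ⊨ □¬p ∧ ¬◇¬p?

u: □¬p is T, ¬◇¬p is T. ✓
v: □¬p is T, ¬◇¬p is F. ✗
y: □¬p is F, ¬◇¬p is F. ✗
z: □¬p is T, ¬◇¬p is F. ✗
Satisfying worlds: {u}.

1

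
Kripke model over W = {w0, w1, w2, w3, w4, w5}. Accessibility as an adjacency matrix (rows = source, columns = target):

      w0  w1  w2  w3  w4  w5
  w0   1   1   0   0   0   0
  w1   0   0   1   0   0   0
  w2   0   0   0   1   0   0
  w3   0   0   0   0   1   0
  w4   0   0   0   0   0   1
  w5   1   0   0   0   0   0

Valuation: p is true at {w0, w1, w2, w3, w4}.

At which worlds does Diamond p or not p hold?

{w0, w1, w2, w3, w5}

w0: Diamond p is T, not p is F. ✓
w1: Diamond p is T, not p is F. ✓
w2: Diamond p is T, not p is F. ✓
w3: Diamond p is T, not p is F. ✓
w4: Diamond p is F, not p is F. ✗
w5: Diamond p is T, not p is T. ✓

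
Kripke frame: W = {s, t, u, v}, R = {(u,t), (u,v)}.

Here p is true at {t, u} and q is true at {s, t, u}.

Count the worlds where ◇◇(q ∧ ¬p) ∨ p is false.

s: ◇◇(q ∧ ¬p) is F, p is F. ✗
t: ◇◇(q ∧ ¬p) is F, p is T. ✓
u: ◇◇(q ∧ ¬p) is F, p is T. ✓
v: ◇◇(q ∧ ¬p) is F, p is F. ✗
Satisfying worlds: {t, u}.
So ◇◇(q ∧ ¬p) ∨ p fails at the other 2 worlds.

2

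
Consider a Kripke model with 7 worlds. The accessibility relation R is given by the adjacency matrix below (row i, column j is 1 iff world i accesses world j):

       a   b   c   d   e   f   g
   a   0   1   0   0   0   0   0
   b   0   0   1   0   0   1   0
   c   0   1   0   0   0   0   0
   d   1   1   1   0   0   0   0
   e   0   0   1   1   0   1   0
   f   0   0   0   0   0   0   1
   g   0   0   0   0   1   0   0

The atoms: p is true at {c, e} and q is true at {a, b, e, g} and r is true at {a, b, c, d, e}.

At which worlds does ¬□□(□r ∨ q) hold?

{a, c, d, g}

a: □□(□r ∨ q) is F. ✓
b: □□(□r ∨ q) is T. ✗
c: □□(□r ∨ q) is F. ✓
d: □□(□r ∨ q) is F. ✓
e: □□(□r ∨ q) is T. ✗
f: □□(□r ∨ q) is T. ✗
g: □□(□r ∨ q) is F. ✓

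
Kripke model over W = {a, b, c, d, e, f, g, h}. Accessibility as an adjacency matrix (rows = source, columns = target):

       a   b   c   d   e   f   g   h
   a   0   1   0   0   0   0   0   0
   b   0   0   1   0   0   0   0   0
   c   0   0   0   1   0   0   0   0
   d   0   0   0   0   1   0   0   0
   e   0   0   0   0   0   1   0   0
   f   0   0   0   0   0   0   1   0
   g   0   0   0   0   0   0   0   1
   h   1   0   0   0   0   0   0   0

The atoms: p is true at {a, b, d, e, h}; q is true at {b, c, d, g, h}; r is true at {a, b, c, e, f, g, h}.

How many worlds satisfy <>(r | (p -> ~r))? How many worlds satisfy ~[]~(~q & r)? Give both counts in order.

8 and 3

For <>(r | (p -> ~r)):
a: successors {b}; r | (p -> ~r) there: b:T. ✓
b: successors {c}; r | (p -> ~r) there: c:T. ✓
c: successors {d}; r | (p -> ~r) there: d:T. ✓
d: successors {e}; r | (p -> ~r) there: e:T. ✓
e: successors {f}; r | (p -> ~r) there: f:T. ✓
f: successors {g}; r | (p -> ~r) there: g:T. ✓
g: successors {h}; r | (p -> ~r) there: h:T. ✓
h: successors {a}; r | (p -> ~r) there: a:T. ✓
— 8 worlds.
For ~[]~(~q & r):
a: []~(~q & r) is T. ✗
b: []~(~q & r) is T. ✗
c: []~(~q & r) is T. ✗
d: []~(~q & r) is F. ✓
e: []~(~q & r) is F. ✓
f: []~(~q & r) is T. ✗
g: []~(~q & r) is T. ✗
h: []~(~q & r) is F. ✓
— 3 worlds.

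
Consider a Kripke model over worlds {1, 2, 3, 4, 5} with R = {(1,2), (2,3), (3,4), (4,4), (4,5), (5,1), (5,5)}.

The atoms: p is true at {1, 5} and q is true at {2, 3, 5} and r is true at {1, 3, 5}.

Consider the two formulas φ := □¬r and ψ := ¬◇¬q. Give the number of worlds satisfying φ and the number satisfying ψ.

For □¬r:
1: successors {2}; ¬r there: 2:T. ✓
2: successors {3}; ¬r there: 3:F. ✗
3: successors {4}; ¬r there: 4:T. ✓
4: successors {4, 5}; ¬r there: 4:T, 5:F. ✗
5: successors {1, 5}; ¬r there: 1:F, 5:F. ✗
— 2 worlds.
For ¬◇¬q:
1: ◇¬q is F. ✓
2: ◇¬q is F. ✓
3: ◇¬q is T. ✗
4: ◇¬q is T. ✗
5: ◇¬q is T. ✗
— 2 worlds.

2 and 2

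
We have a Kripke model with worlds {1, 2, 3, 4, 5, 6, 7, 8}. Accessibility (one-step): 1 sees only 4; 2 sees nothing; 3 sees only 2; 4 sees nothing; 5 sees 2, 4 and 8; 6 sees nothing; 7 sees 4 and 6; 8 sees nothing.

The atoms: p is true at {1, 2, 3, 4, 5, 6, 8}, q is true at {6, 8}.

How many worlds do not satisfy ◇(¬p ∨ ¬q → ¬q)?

4

1: successors {4}; ¬p ∨ ¬q → ¬q there: 4:T. ✓
2: no successors, so ◇(¬p ∨ ¬q → ¬q) fails. ✗
3: successors {2}; ¬p ∨ ¬q → ¬q there: 2:T. ✓
4: no successors, so ◇(¬p ∨ ¬q → ¬q) fails. ✗
5: successors {2, 4, 8}; ¬p ∨ ¬q → ¬q there: 2:T, 4:T, 8:T. ✓
6: no successors, so ◇(¬p ∨ ¬q → ¬q) fails. ✗
7: successors {4, 6}; ¬p ∨ ¬q → ¬q there: 4:T, 6:T. ✓
8: no successors, so ◇(¬p ∨ ¬q → ¬q) fails. ✗
Satisfying worlds: {1, 3, 5, 7}.
So ◇(¬p ∨ ¬q → ¬q) fails at the other 4 worlds.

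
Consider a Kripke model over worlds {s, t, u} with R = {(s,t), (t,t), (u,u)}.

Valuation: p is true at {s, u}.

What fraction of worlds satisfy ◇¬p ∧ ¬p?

s: ◇¬p is T, ¬p is F. ✗
t: ◇¬p is T, ¬p is T. ✓
u: ◇¬p is F, ¬p is F. ✗
That's 1 of 3 worlds, so 1/3.

1/3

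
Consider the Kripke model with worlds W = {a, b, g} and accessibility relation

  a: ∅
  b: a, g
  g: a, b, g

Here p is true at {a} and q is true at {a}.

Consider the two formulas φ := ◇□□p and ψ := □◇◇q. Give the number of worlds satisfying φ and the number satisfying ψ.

2 and 1

For ◇□□p:
a: no successors, so ◇□□p fails. ✗
b: successors {a, g}; □□p there: a:T, g:F. ✓
g: successors {a, b, g}; □□p there: a:T, b:F, g:F. ✓
— 2 worlds.
For □◇◇q:
a: no successors, so □◇◇q holds vacuously. ✓
b: successors {a, g}; ◇◇q there: a:F, g:T. ✗
g: successors {a, b, g}; ◇◇q there: a:F, b:T, g:T. ✗
— 1 world.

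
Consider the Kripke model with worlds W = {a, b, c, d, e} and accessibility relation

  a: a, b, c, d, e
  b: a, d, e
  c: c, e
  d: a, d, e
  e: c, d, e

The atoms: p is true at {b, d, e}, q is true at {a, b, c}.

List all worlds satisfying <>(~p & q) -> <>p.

a: <>(~p & q) is T, <>p is T. ✓
b: <>(~p & q) is T, <>p is T. ✓
c: <>(~p & q) is T, <>p is T. ✓
d: <>(~p & q) is T, <>p is T. ✓
e: <>(~p & q) is T, <>p is T. ✓

{a, b, c, d, e}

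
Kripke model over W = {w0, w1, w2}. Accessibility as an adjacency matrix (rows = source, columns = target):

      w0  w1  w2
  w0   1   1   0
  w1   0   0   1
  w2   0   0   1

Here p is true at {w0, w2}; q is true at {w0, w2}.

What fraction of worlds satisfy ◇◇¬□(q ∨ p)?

w0: successors {w0, w1}; ◇¬□(q ∨ p) there: w0:T, w1:F. ✓
w1: successors {w2}; ◇¬□(q ∨ p) there: w2:F. ✗
w2: successors {w2}; ◇¬□(q ∨ p) there: w2:F. ✗
That's 1 of 3 worlds, so 1/3.

1/3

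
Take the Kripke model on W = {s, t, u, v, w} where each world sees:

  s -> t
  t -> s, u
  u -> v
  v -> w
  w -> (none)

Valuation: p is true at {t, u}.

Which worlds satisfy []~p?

{u, v, w}

s: successors {t}; ~p there: t:F. ✗
t: successors {s, u}; ~p there: s:T, u:F. ✗
u: successors {v}; ~p there: v:T. ✓
v: successors {w}; ~p there: w:T. ✓
w: no successors, so []~p holds vacuously. ✓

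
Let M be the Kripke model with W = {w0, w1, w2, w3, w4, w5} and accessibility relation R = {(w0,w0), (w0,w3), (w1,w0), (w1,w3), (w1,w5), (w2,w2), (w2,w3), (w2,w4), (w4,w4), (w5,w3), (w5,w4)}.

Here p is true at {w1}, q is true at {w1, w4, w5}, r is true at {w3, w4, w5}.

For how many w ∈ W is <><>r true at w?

w0: successors {w0, w3}; <>r there: w0:T, w3:F. ✓
w1: successors {w0, w3, w5}; <>r there: w0:T, w3:F, w5:T. ✓
w2: successors {w2, w3, w4}; <>r there: w2:T, w3:F, w4:T. ✓
w3: no successors, so <><>r fails. ✗
w4: successors {w4}; <>r there: w4:T. ✓
w5: successors {w3, w4}; <>r there: w3:F, w4:T. ✓
Satisfying worlds: {w0, w1, w2, w4, w5}.

5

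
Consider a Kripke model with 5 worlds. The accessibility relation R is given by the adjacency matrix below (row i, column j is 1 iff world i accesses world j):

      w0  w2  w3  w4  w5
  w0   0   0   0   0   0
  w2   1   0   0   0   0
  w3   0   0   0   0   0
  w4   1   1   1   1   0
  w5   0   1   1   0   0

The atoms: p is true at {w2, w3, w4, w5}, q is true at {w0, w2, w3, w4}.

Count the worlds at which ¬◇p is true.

3

w0: ◇p is F. ✓
w2: ◇p is F. ✓
w3: ◇p is F. ✓
w4: ◇p is T. ✗
w5: ◇p is T. ✗
Satisfying worlds: {w0, w2, w3}.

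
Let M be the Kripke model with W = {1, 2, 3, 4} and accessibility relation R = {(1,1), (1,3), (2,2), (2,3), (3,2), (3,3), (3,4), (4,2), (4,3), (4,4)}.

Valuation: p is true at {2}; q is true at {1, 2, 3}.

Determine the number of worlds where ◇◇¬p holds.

4

1: successors {1, 3}; ◇¬p there: 1:T, 3:T. ✓
2: successors {2, 3}; ◇¬p there: 2:T, 3:T. ✓
3: successors {2, 3, 4}; ◇¬p there: 2:T, 3:T, 4:T. ✓
4: successors {2, 3, 4}; ◇¬p there: 2:T, 3:T, 4:T. ✓
Satisfying worlds: {1, 2, 3, 4}.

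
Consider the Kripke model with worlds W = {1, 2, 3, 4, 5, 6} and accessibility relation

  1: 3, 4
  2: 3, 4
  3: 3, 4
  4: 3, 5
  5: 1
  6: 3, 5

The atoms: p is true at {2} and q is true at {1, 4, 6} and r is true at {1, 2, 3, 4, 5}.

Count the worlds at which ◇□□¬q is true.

0

1: successors {3, 4}; □□¬q there: 3:F, 4:F. ✗
2: successors {3, 4}; □□¬q there: 3:F, 4:F. ✗
3: successors {3, 4}; □□¬q there: 3:F, 4:F. ✗
4: successors {3, 5}; □□¬q there: 3:F, 5:F. ✗
5: successors {1}; □□¬q there: 1:F. ✗
6: successors {3, 5}; □□¬q there: 3:F, 5:F. ✗
Satisfying worlds: ∅.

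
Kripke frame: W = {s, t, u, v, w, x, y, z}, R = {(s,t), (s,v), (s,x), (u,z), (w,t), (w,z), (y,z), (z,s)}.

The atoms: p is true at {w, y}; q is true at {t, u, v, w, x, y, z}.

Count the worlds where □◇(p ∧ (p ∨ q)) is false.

s: successors {t, v, x}; ◇(p ∧ (p ∨ q)) there: t:F, v:F, x:F. ✗
t: no successors, so □◇(p ∧ (p ∨ q)) holds vacuously. ✓
u: successors {z}; ◇(p ∧ (p ∨ q)) there: z:F. ✗
v: no successors, so □◇(p ∧ (p ∨ q)) holds vacuously. ✓
w: successors {t, z}; ◇(p ∧ (p ∨ q)) there: t:F, z:F. ✗
x: no successors, so □◇(p ∧ (p ∨ q)) holds vacuously. ✓
y: successors {z}; ◇(p ∧ (p ∨ q)) there: z:F. ✗
z: successors {s}; ◇(p ∧ (p ∨ q)) there: s:F. ✗
Satisfying worlds: {t, v, x}.
So □◇(p ∧ (p ∨ q)) fails at the other 5 worlds.

5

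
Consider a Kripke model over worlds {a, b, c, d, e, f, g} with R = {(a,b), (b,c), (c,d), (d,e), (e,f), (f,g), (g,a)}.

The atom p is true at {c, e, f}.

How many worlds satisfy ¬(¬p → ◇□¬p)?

2

a: ¬p → ◇□¬p is F. ✓
b: ¬p → ◇□¬p is T. ✗
c: ¬p → ◇□¬p is T. ✗
d: ¬p → ◇□¬p is F. ✓
e: ¬p → ◇□¬p is T. ✗
f: ¬p → ◇□¬p is T. ✗
g: ¬p → ◇□¬p is T. ✗
Satisfying worlds: {a, d}.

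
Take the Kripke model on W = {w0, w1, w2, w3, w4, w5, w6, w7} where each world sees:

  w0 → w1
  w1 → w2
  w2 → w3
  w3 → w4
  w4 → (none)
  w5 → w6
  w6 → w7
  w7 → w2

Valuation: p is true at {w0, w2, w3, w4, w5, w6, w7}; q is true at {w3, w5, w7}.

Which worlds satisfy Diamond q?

{w2, w6}

w0: successors {w1}; q there: w1:F. ✗
w1: successors {w2}; q there: w2:F. ✗
w2: successors {w3}; q there: w3:T. ✓
w3: successors {w4}; q there: w4:F. ✗
w4: no successors, so Diamond q fails. ✗
w5: successors {w6}; q there: w6:F. ✗
w6: successors {w7}; q there: w7:T. ✓
w7: successors {w2}; q there: w2:F. ✗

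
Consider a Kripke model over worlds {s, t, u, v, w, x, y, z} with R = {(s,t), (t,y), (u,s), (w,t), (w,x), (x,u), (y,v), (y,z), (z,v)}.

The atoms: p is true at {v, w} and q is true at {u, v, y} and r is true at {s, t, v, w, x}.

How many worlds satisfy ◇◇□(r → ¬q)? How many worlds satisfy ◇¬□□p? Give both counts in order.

5 and 4

For ◇◇□(r → ¬q):
s: successors {t}; ◇□(r → ¬q) there: t:F. ✗
t: successors {y}; ◇□(r → ¬q) there: y:T. ✓
u: successors {s}; ◇□(r → ¬q) there: s:T. ✓
v: no successors, so ◇◇□(r → ¬q) fails. ✗
w: successors {t, x}; ◇□(r → ¬q) there: t:F, x:T. ✓
x: successors {u}; ◇□(r → ¬q) there: u:T. ✓
y: successors {v, z}; ◇□(r → ¬q) there: v:F, z:T. ✓
z: successors {v}; ◇□(r → ¬q) there: v:F. ✗
— 5 worlds.
For ◇¬□□p:
s: successors {t}; ¬□□p there: t:T. ✓
t: successors {y}; ¬□□p there: y:F. ✗
u: successors {s}; ¬□□p there: s:T. ✓
v: no successors, so ◇¬□□p fails. ✗
w: successors {t, x}; ¬□□p there: t:T, x:T. ✓
x: successors {u}; ¬□□p there: u:T. ✓
y: successors {v, z}; ¬□□p there: v:F, z:F. ✗
z: successors {v}; ¬□□p there: v:F. ✗
— 4 worlds.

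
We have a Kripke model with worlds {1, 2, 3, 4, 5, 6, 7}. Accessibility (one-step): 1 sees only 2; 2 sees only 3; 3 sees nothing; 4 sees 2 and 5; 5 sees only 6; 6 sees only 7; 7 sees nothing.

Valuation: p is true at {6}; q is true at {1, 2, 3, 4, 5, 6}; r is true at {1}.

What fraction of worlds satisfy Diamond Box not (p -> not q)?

3/7

1: successors {2}; Box not (p -> not q) there: 2:F. ✗
2: successors {3}; Box not (p -> not q) there: 3:T. ✓
3: no successors, so Diamond Box not (p -> not q) fails. ✗
4: successors {2, 5}; Box not (p -> not q) there: 2:F, 5:T. ✓
5: successors {6}; Box not (p -> not q) there: 6:F. ✗
6: successors {7}; Box not (p -> not q) there: 7:T. ✓
7: no successors, so Diamond Box not (p -> not q) fails. ✗
That's 3 of 7 worlds, so 3/7.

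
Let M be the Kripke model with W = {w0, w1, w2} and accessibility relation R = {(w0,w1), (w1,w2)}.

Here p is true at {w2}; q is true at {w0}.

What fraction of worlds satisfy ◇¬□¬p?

1/3

w0: successors {w1}; ¬□¬p there: w1:T. ✓
w1: successors {w2}; ¬□¬p there: w2:F. ✗
w2: no successors, so ◇¬□¬p fails. ✗
That's 1 of 3 worlds, so 1/3.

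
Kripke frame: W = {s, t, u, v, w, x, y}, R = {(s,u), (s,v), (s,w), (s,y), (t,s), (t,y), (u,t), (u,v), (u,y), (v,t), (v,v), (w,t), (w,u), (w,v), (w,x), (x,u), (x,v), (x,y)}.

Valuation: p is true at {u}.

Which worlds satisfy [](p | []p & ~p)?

s: successors {u, v, w, y}; p | []p & ~p there: u:T, v:F, w:F, y:T. ✗
t: successors {s, y}; p | []p & ~p there: s:F, y:T. ✗
u: successors {t, v, y}; p | []p & ~p there: t:F, v:F, y:T. ✗
v: successors {t, v}; p | []p & ~p there: t:F, v:F. ✗
w: successors {t, u, v, x}; p | []p & ~p there: t:F, u:T, v:F, x:F. ✗
x: successors {u, v, y}; p | []p & ~p there: u:T, v:F, y:T. ✗
y: no successors, so [](p | []p & ~p) holds vacuously. ✓

{y}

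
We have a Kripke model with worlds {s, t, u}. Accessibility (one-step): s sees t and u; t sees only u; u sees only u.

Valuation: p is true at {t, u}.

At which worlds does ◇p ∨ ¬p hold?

{s, t, u}

s: ◇p is T, ¬p is T. ✓
t: ◇p is T, ¬p is F. ✓
u: ◇p is T, ¬p is F. ✓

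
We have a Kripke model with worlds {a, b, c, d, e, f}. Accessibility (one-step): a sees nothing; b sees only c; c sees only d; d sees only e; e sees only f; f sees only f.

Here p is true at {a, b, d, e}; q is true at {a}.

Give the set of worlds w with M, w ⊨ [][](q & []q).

a: no successors, so [][](q & []q) holds vacuously. ✓
b: successors {c}; [](q & []q) there: c:F. ✗
c: successors {d}; [](q & []q) there: d:F. ✗
d: successors {e}; [](q & []q) there: e:F. ✗
e: successors {f}; [](q & []q) there: f:F. ✗
f: successors {f}; [](q & []q) there: f:F. ✗

{a}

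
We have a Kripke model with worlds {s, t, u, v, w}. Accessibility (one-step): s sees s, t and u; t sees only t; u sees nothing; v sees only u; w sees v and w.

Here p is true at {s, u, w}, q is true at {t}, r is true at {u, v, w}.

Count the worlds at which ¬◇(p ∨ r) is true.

2

s: ◇(p ∨ r) is T. ✗
t: ◇(p ∨ r) is F. ✓
u: ◇(p ∨ r) is F. ✓
v: ◇(p ∨ r) is T. ✗
w: ◇(p ∨ r) is T. ✗
Satisfying worlds: {t, u}.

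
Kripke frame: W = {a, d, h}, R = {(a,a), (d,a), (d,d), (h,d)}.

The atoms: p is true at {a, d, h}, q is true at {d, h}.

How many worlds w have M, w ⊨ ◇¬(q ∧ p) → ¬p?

1

a: ◇¬(q ∧ p) is T, ¬p is F. ✗
d: ◇¬(q ∧ p) is T, ¬p is F. ✗
h: ◇¬(q ∧ p) is F, ¬p is F. ✓
Satisfying worlds: {h}.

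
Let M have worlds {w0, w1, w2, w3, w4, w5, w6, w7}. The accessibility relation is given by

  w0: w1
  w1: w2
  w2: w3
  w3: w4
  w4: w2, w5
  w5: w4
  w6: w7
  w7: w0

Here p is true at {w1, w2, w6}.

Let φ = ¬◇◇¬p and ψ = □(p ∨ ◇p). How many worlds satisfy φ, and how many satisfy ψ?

2 and 5

For ¬◇◇¬p:
w0: ◇◇¬p is F. ✓
w1: ◇◇¬p is T. ✗
w2: ◇◇¬p is T. ✗
w3: ◇◇¬p is T. ✗
w4: ◇◇¬p is T. ✗
w5: ◇◇¬p is T. ✗
w6: ◇◇¬p is T. ✗
w7: ◇◇¬p is F. ✓
— 2 worlds.
For □(p ∨ ◇p):
w0: successors {w1}; p ∨ ◇p there: w1:T. ✓
w1: successors {w2}; p ∨ ◇p there: w2:T. ✓
w2: successors {w3}; p ∨ ◇p there: w3:F. ✗
w3: successors {w4}; p ∨ ◇p there: w4:T. ✓
w4: successors {w2, w5}; p ∨ ◇p there: w2:T, w5:F. ✗
w5: successors {w4}; p ∨ ◇p there: w4:T. ✓
w6: successors {w7}; p ∨ ◇p there: w7:F. ✗
w7: successors {w0}; p ∨ ◇p there: w0:T. ✓
— 5 worlds.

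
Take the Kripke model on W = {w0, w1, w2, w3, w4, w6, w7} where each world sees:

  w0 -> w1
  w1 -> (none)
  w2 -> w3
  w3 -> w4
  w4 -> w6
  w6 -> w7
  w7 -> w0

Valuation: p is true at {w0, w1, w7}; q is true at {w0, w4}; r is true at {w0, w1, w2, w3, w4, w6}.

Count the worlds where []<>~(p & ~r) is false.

2

w0: successors {w1}; <>~(p & ~r) there: w1:F. ✗
w1: no successors, so []<>~(p & ~r) holds vacuously. ✓
w2: successors {w3}; <>~(p & ~r) there: w3:T. ✓
w3: successors {w4}; <>~(p & ~r) there: w4:T. ✓
w4: successors {w6}; <>~(p & ~r) there: w6:F. ✗
w6: successors {w7}; <>~(p & ~r) there: w7:T. ✓
w7: successors {w0}; <>~(p & ~r) there: w0:T. ✓
Satisfying worlds: {w1, w2, w3, w6, w7}.
So []<>~(p & ~r) fails at the other 2 worlds.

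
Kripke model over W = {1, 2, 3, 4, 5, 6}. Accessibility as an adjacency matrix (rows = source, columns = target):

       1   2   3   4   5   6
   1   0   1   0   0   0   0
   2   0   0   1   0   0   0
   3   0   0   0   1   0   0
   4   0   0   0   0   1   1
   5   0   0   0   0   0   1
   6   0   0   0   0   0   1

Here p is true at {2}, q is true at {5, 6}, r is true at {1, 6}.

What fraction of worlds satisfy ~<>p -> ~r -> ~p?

5/6

1: ~<>p is F, ~r -> ~p is T. ✓
2: ~<>p is T, ~r -> ~p is F. ✗
3: ~<>p is T, ~r -> ~p is T. ✓
4: ~<>p is T, ~r -> ~p is T. ✓
5: ~<>p is T, ~r -> ~p is T. ✓
6: ~<>p is T, ~r -> ~p is T. ✓
That's 5 of 6 worlds, so 5/6.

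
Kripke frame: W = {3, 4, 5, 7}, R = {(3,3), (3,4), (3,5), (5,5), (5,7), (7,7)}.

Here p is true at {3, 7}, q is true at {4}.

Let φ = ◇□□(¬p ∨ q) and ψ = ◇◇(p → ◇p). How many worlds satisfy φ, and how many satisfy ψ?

1 and 3

For ◇□□(¬p ∨ q):
3: successors {3, 4, 5}; □□(¬p ∨ q) there: 3:F, 4:T, 5:F. ✓
4: no successors, so ◇□□(¬p ∨ q) fails. ✗
5: successors {5, 7}; □□(¬p ∨ q) there: 5:F, 7:F. ✗
7: successors {7}; □□(¬p ∨ q) there: 7:F. ✗
— 1 world.
For ◇◇(p → ◇p):
3: successors {3, 4, 5}; ◇(p → ◇p) there: 3:T, 4:F, 5:T. ✓
4: no successors, so ◇◇(p → ◇p) fails. ✗
5: successors {5, 7}; ◇(p → ◇p) there: 5:T, 7:T. ✓
7: successors {7}; ◇(p → ◇p) there: 7:T. ✓
— 3 worlds.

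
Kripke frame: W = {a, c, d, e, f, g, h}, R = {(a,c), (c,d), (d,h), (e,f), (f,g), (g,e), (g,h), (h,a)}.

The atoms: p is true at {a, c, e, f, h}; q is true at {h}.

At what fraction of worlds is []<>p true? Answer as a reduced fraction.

5/7

a: successors {c}; <>p there: c:F. ✗
c: successors {d}; <>p there: d:T. ✓
d: successors {h}; <>p there: h:T. ✓
e: successors {f}; <>p there: f:F. ✗
f: successors {g}; <>p there: g:T. ✓
g: successors {e, h}; <>p there: e:T, h:T. ✓
h: successors {a}; <>p there: a:T. ✓
That's 5 of 7 worlds, so 5/7.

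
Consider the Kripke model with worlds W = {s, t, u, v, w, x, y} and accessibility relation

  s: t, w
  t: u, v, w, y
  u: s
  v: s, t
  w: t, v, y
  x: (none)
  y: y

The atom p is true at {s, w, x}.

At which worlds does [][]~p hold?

{x, y}

s: successors {t, w}; []~p there: t:F, w:T. ✗
t: successors {u, v, w, y}; []~p there: u:F, v:F, w:T, y:T. ✗
u: successors {s}; []~p there: s:F. ✗
v: successors {s, t}; []~p there: s:F, t:F. ✗
w: successors {t, v, y}; []~p there: t:F, v:F, y:T. ✗
x: no successors, so [][]~p holds vacuously. ✓
y: successors {y}; []~p there: y:T. ✓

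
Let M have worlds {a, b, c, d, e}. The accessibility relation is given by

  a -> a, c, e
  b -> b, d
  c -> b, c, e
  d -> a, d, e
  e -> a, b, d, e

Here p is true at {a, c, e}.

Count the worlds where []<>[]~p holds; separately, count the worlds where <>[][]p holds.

1 and 0

For []<>[]~p:
a: successors {a, c, e}; <>[]~p there: a:F, c:T, e:T. ✗
b: successors {b, d}; <>[]~p there: b:T, d:F. ✗
c: successors {b, c, e}; <>[]~p there: b:T, c:T, e:T. ✓
d: successors {a, d, e}; <>[]~p there: a:F, d:F, e:T. ✗
e: successors {a, b, d, e}; <>[]~p there: a:F, b:T, d:F, e:T. ✗
— 1 world.
For <>[][]p:
a: successors {a, c, e}; [][]p there: a:F, c:F, e:F. ✗
b: successors {b, d}; [][]p there: b:F, d:F. ✗
c: successors {b, c, e}; [][]p there: b:F, c:F, e:F. ✗
d: successors {a, d, e}; [][]p there: a:F, d:F, e:F. ✗
e: successors {a, b, d, e}; [][]p there: a:F, b:F, d:F, e:F. ✗
— 0 worlds.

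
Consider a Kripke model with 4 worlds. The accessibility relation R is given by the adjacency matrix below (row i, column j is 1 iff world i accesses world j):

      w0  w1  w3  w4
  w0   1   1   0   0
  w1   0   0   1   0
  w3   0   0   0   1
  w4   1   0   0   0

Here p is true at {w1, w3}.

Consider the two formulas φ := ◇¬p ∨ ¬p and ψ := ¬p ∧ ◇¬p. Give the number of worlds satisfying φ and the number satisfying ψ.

For ◇¬p ∨ ¬p:
w0: ◇¬p is T, ¬p is T. ✓
w1: ◇¬p is F, ¬p is F. ✗
w3: ◇¬p is T, ¬p is F. ✓
w4: ◇¬p is T, ¬p is T. ✓
— 3 worlds.
For ¬p ∧ ◇¬p:
w0: ¬p is T, ◇¬p is T. ✓
w1: ¬p is F, ◇¬p is F. ✗
w3: ¬p is F, ◇¬p is T. ✗
w4: ¬p is T, ◇¬p is T. ✓
— 2 worlds.

3 and 2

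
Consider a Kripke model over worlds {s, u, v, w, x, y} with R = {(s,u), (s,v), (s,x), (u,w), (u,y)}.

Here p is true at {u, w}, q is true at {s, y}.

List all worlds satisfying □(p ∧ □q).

s: successors {u, v, x}; p ∧ □q there: u:F, v:F, x:F. ✗
u: successors {w, y}; p ∧ □q there: w:T, y:F. ✗
v: no successors, so □(p ∧ □q) holds vacuously. ✓
w: no successors, so □(p ∧ □q) holds vacuously. ✓
x: no successors, so □(p ∧ □q) holds vacuously. ✓
y: no successors, so □(p ∧ □q) holds vacuously. ✓

{v, w, x, y}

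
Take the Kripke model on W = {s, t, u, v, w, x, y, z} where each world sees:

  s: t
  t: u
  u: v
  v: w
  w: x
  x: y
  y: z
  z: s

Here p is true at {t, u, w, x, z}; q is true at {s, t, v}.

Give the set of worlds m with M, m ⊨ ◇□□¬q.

{t, u, v, w, z}

s: successors {t}; □□¬q there: t:F. ✗
t: successors {u}; □□¬q there: u:T. ✓
u: successors {v}; □□¬q there: v:T. ✓
v: successors {w}; □□¬q there: w:T. ✓
w: successors {x}; □□¬q there: x:T. ✓
x: successors {y}; □□¬q there: y:F. ✗
y: successors {z}; □□¬q there: z:F. ✗
z: successors {s}; □□¬q there: s:T. ✓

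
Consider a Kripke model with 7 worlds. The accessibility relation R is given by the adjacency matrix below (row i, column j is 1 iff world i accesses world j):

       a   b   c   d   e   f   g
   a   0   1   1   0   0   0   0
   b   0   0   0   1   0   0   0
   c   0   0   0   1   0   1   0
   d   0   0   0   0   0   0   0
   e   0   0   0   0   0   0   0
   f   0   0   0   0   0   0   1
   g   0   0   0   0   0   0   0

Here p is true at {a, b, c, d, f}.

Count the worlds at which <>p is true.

a: successors {b, c}; p there: b:T, c:T. ✓
b: successors {d}; p there: d:T. ✓
c: successors {d, f}; p there: d:T, f:T. ✓
d: no successors, so <>p fails. ✗
e: no successors, so <>p fails. ✗
f: successors {g}; p there: g:F. ✗
g: no successors, so <>p fails. ✗
Satisfying worlds: {a, b, c}.

3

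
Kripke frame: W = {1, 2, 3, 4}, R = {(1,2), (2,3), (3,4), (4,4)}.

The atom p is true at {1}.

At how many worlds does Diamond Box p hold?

0

1: successors {2}; Box p there: 2:F. ✗
2: successors {3}; Box p there: 3:F. ✗
3: successors {4}; Box p there: 4:F. ✗
4: successors {4}; Box p there: 4:F. ✗
Satisfying worlds: ∅.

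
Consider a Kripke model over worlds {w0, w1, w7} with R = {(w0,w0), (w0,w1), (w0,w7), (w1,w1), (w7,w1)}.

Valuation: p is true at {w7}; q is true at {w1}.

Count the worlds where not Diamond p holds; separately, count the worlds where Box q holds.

For not Diamond p:
w0: Diamond p is T. ✗
w1: Diamond p is F. ✓
w7: Diamond p is F. ✓
— 2 worlds.
For Box q:
w0: successors {w0, w1, w7}; q there: w0:F, w1:T, w7:F. ✗
w1: successors {w1}; q there: w1:T. ✓
w7: successors {w1}; q there: w1:T. ✓
— 2 worlds.

2 and 2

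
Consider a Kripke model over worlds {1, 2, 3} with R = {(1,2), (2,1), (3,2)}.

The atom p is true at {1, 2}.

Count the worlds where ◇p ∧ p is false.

1: ◇p is T, p is T. ✓
2: ◇p is T, p is T. ✓
3: ◇p is T, p is F. ✗
Satisfying worlds: {1, 2}.
So ◇p ∧ p fails at the other 1 world.

1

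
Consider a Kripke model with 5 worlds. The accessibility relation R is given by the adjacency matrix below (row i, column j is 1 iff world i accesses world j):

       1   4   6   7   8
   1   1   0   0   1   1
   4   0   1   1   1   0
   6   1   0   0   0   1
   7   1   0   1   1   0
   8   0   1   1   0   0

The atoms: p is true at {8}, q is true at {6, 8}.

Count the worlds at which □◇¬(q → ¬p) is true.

0

1: successors {1, 7, 8}; ◇¬(q → ¬p) there: 1:T, 7:F, 8:F. ✗
4: successors {4, 6, 7}; ◇¬(q → ¬p) there: 4:F, 6:T, 7:F. ✗
6: successors {1, 8}; ◇¬(q → ¬p) there: 1:T, 8:F. ✗
7: successors {1, 6, 7}; ◇¬(q → ¬p) there: 1:T, 6:T, 7:F. ✗
8: successors {4, 6}; ◇¬(q → ¬p) there: 4:F, 6:T. ✗
Satisfying worlds: ∅.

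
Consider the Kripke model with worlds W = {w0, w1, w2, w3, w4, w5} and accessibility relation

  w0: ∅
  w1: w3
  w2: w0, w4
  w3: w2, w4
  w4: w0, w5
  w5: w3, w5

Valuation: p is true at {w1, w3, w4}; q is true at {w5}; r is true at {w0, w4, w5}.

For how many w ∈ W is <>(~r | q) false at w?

2

w0: no successors, so <>(~r | q) fails. ✗
w1: successors {w3}; ~r | q there: w3:T. ✓
w2: successors {w0, w4}; ~r | q there: w0:F, w4:F. ✗
w3: successors {w2, w4}; ~r | q there: w2:T, w4:F. ✓
w4: successors {w0, w5}; ~r | q there: w0:F, w5:T. ✓
w5: successors {w3, w5}; ~r | q there: w3:T, w5:T. ✓
Satisfying worlds: {w1, w3, w4, w5}.
So <>(~r | q) fails at the other 2 worlds.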